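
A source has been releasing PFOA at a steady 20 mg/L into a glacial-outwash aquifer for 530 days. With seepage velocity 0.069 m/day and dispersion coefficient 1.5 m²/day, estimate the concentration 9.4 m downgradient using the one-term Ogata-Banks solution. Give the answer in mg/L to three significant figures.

15.0 mg/L

For a continuous step input, C/C₀ ≈ ½·erfc((x−vt)/(2√(Dt))).
vt = 0.069 × 530 = 36.57 m and 2√(Dt) = 2√(1.5 × 530) = 56.39 m.
Argument (x−vt)/(2√(Dt)) = (9.4 − 36.57)/56.39 = -0.4818; ½·erfc(-0.4818) = 0.7522.
C = 20 × 0.7522 = 15.0 mg/L.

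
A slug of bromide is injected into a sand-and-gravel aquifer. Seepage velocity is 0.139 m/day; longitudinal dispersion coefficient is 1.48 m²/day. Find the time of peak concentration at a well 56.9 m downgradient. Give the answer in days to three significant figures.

For the 1D instantaneous-source solution, setting ∂C/∂t = 0 at fixed x gives v²t² + 2Dt − x² = 0, so t = (√(D² + v²x²) − D)/v².
√(D² + v²x²) = √(1.48² + 0.139² × 56.9²) = 8.046; v² = 0.019321.
t = (8.046 − 1.48)/0.019321 = 340 days (vs. the pure-advection estimate x/v = 409 d).

340 days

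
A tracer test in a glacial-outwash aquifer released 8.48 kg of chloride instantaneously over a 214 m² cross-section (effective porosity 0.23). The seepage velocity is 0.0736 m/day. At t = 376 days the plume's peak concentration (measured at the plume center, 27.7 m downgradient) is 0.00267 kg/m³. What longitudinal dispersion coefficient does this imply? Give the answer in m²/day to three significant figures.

At the plume center C_max = M/(n_e·A·√(4πDt)), so D = M²/(4πt·(n_e·A·C_max)²).
n_e·A·C_max = 0.23 × 214 × 0.00267 = 0.1314 kg/m.
D = 8.48²/(4π × 376 × 0.1314²) = 0.881 m²/day.

0.881 m²/day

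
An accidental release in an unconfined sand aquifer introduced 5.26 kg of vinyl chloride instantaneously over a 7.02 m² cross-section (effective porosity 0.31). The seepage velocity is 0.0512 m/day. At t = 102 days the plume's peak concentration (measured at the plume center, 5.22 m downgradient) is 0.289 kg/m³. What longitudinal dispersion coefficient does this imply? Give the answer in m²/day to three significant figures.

0.0546 m²/day

At the plume center C_max = M/(n_e·A·√(4πDt)), so D = M²/(4πt·(n_e·A·C_max)²).
n_e·A·C_max = 0.31 × 7.02 × 0.289 = 0.6289 kg/m.
D = 5.26²/(4π × 102 × 0.6289²) = 0.0546 m²/day.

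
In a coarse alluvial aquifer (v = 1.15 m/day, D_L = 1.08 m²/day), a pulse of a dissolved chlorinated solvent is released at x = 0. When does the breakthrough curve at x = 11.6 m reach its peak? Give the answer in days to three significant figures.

9.30 days

For the 1D instantaneous-source solution, setting ∂C/∂t = 0 at fixed x gives v²t² + 2Dt − x² = 0, so t = (√(D² + v²x²) − D)/v².
√(D² + v²x²) = √(1.08² + 1.15² × 11.6²) = 13.38; v² = 1.3225.
t = (13.38 − 1.08)/1.3225 = 9.30 days (vs. the pure-advection estimate x/v = 10.1 d).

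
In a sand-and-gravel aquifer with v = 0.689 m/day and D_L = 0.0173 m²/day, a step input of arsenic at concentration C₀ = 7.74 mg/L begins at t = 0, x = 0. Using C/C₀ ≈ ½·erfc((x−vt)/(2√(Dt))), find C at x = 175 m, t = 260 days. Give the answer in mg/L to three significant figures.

For a continuous step input, C/C₀ ≈ ½·erfc((x−vt)/(2√(Dt))).
vt = 0.689 × 260 = 179.14 m and 2√(Dt) = 2√(0.0173 × 260) = 4.242 m.
Argument (x−vt)/(2√(Dt)) = (175 − 179.14)/4.242 = -0.9760; ½·erfc(-0.9760) = 0.9162.
C = 7.74 × 0.9162 = 7.09 mg/L.

7.09 mg/L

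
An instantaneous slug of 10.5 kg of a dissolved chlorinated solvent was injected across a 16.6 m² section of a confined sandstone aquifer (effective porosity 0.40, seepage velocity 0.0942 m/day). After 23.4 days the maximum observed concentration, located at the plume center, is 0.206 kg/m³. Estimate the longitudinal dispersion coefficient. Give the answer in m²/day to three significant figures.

At the plume center C_max = M/(n_e·A·√(4πDt)), so D = M²/(4πt·(n_e·A·C_max)²).
n_e·A·C_max = 0.40 × 16.6 × 0.206 = 1.368 kg/m.
D = 10.5²/(4π × 23.4 × 1.368²) = 0.200 m²/day.

0.200 m²/day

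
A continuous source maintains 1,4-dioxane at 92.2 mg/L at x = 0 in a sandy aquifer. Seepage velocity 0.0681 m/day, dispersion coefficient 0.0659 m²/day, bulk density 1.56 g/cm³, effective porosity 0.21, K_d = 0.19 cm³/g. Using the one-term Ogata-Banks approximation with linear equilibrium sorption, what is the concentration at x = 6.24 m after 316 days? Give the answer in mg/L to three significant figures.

68.3 mg/L

Retardation factor R = 1 + ρ_b·K_d/n = 1 + 1.56 × 0.19/0.21 = 2.411.
Sorption retards both mechanisms: v_R = v/R = 0.02825 m/day, D_R = D/R = 0.02733 m²/day.
v_R·t = 0.02825 × 316 = 8.927 m; 2√(D_R t) = 5.878 m; argument = (6.24 − 8.927)/5.878 = -0.4571.
C = C₀ × ½·erfc(-0.4571) = 92.2 × 0.7410 = 68.3 mg/L.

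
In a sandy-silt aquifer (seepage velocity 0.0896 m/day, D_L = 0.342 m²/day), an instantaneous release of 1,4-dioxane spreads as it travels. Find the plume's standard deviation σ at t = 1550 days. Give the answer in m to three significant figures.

32.6 m

Dispersive spreading gives a Gaussian with σ² = 2Dt; advection only shifts the center.
σ = √(2 × 0.342 × 1550) = 32.6 m.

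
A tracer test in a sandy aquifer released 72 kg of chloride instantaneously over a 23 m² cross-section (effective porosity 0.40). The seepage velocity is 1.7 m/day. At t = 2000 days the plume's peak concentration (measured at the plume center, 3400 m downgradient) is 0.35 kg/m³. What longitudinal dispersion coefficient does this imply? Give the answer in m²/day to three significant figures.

At the plume center C_max = M/(n_e·A·√(4πDt)), so D = M²/(4πt·(n_e·A·C_max)²).
n_e·A·C_max = 0.40 × 23 × 0.35 = 3.220 kg/m.
D = 72²/(4π × 2000 × 3.220²) = 0.0199 m²/day.

0.0199 m²/day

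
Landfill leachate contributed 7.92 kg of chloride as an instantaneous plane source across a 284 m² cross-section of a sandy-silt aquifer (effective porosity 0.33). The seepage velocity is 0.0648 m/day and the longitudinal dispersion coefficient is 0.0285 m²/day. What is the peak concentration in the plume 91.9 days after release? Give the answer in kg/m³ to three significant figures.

The peak of an instantaneous 1D plume sits at x = vt; there the Gaussian factor is 1 and C_max = M/(n_e·A·√(4πDt)), where n_e·A is the pore area the mass is dissolved in.
√(4πDt) = √(4π × 0.0285 × 91.9) = 5.737 m, so C_max = 7.92/(0.33 × 284 × 5.737) = 0.0147 kg/m³.

0.0147 kg/m³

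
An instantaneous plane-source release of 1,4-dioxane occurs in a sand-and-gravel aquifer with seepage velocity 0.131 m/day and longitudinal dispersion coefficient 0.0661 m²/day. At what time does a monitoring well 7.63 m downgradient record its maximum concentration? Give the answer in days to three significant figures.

54.5 days

For the 1D instantaneous-source solution, setting ∂C/∂t = 0 at fixed x gives v²t² + 2Dt − x² = 0, so t = (√(D² + v²x²) − D)/v².
√(D² + v²x²) = √(0.0661² + 0.131² × 7.63²) = 1.002; v² = 0.017161.
t = (1.002 − 0.0661)/0.017161 = 54.5 days (vs. the pure-advection estimate x/v = 58.2 d).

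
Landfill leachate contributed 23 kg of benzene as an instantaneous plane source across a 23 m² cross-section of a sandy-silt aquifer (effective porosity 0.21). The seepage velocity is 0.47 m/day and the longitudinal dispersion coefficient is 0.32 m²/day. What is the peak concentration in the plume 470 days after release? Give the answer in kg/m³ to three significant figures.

0.110 kg/m³

The peak of an instantaneous 1D plume sits at x = vt; there the Gaussian factor is 1 and C_max = M/(n_e·A·√(4πDt)), where n_e·A is the pore area the mass is dissolved in.
√(4πDt) = √(4π × 0.32 × 470) = 43.47 m, so C_max = 23/(0.21 × 23 × 43.47) = 0.110 kg/m³.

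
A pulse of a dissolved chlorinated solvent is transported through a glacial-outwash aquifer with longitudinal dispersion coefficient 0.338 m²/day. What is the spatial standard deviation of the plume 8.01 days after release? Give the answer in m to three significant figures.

Dispersive spreading gives a Gaussian with σ² = 2Dt; advection only shifts the center.
σ = √(2 × 0.338 × 8.01) = 2.33 m.

2.33 m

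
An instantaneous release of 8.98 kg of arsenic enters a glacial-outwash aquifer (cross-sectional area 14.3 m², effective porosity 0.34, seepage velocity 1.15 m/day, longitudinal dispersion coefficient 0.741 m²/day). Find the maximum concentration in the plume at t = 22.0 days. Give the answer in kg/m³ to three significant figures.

The peak of an instantaneous 1D plume sits at x = vt; there the Gaussian factor is 1 and C_max = M/(n_e·A·√(4πDt)), where n_e·A is the pore area the mass is dissolved in.
√(4πDt) = √(4π × 0.741 × 22.0) = 14.31 m, so C_max = 8.98/(0.34 × 14.3 × 14.31) = 0.129 kg/m³.

0.129 kg/m³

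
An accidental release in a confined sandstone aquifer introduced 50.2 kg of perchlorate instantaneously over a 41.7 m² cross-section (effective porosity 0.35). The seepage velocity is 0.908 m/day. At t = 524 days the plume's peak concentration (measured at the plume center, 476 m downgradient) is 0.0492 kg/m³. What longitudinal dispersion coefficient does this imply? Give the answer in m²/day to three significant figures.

0.742 m²/day

At the plume center C_max = M/(n_e·A·√(4πDt)), so D = M²/(4πt·(n_e·A·C_max)²).
n_e·A·C_max = 0.35 × 41.7 × 0.0492 = 0.7181 kg/m.
D = 50.2²/(4π × 524 × 0.7181²) = 0.742 m²/day.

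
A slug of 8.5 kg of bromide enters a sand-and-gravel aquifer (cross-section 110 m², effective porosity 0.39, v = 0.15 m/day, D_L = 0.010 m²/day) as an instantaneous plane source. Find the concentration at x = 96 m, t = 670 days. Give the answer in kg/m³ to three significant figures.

For an instantaneous plane source, C(x,t) = M/(n_e·A·√(4πDt)) · exp(−(x−vt)²/(4Dt)), with n_e·A the pore (flow) area.
Plume center vt = 0.15 × 670 = 100.5 m, so the well at 96 m is 4.5 m upgradient of the peak.
√(4πDt) = 9.176 m, giving peak height M/(n_e·A·√(4πDt)) = 8.5/(0.39 × 110 × 9.176) = 0.02159 kg/m³.
(x−vt)²/(4Dt) = (-4.5)²/(4 × 0.010 × 670) = 0.7556; exp(−0.7556) = 0.4697.
C = 0.02159 × 0.4697 = 0.0101 kg/m³.

0.0101 kg/m³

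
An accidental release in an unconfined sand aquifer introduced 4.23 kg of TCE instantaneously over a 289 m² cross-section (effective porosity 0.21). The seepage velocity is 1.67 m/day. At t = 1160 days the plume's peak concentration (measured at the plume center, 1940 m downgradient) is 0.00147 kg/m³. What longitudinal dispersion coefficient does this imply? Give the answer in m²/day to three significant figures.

0.154 m²/day

At the plume center C_max = M/(n_e·A·√(4πDt)), so D = M²/(4πt·(n_e·A·C_max)²).
n_e·A·C_max = 0.21 × 289 × 0.00147 = 0.08921 kg/m.
D = 4.23²/(4π × 1160 × 0.08921²) = 0.154 m²/day.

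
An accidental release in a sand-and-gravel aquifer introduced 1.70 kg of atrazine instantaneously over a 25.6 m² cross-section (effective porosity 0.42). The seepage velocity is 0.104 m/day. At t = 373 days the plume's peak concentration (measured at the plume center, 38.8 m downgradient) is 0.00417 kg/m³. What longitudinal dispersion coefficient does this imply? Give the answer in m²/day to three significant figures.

At the plume center C_max = M/(n_e·A·√(4πDt)), so D = M²/(4πt·(n_e·A·C_max)²).
n_e·A·C_max = 0.42 × 25.6 × 0.00417 = 0.04484 kg/m.
D = 1.70²/(4π × 373 × 0.04484²) = 0.307 m²/day.

0.307 m²/day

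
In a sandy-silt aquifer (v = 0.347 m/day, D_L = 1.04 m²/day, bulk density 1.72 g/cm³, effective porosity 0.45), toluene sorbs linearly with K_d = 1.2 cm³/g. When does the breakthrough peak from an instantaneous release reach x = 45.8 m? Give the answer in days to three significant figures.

Retardation factor R = 1 + ρ_b·K_d/n = 1 + 1.72 × 1.2/0.45 = 5.587.
Sorption retards both mechanisms: v_R = v/R = 0.06211 m/day, D_R = D/R = 0.1861 m²/day.
Peak time from v_R²t² + 2D_R t − x² = 0: t = (√(D_R² + v_R²x²) − D_R)/v_R².
√(D_R² + v_R²x²) = √(0.1861² + 0.06211² × 45.8²) = 2.851; v_R² = 0.003858.
t = (2.851 − 0.1861)/0.003858 = 691 days.

691 days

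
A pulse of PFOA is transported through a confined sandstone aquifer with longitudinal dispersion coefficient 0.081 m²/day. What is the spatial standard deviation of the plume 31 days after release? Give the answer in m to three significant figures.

2.24 m

Dispersive spreading gives a Gaussian with σ² = 2Dt; advection only shifts the center.
σ = √(2 × 0.081 × 31) = 2.24 m.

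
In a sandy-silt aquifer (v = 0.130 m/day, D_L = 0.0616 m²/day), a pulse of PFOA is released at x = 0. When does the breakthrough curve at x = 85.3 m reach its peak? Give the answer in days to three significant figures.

For the 1D instantaneous-source solution, setting ∂C/∂t = 0 at fixed x gives v²t² + 2Dt − x² = 0, so t = (√(D² + v²x²) − D)/v².
√(D² + v²x²) = √(0.0616² + 0.130² × 85.3²) = 11.09; v² = 0.0169.
t = (11.09 − 0.0616)/0.0169 = 653 days (vs. the pure-advection estimate x/v = 656 d).

653 days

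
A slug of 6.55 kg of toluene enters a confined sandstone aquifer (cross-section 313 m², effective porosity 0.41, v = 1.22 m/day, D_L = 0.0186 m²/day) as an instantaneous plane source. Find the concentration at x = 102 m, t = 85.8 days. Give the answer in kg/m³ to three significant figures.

For an instantaneous plane source, C(x,t) = M/(n_e·A·√(4πDt)) · exp(−(x−vt)²/(4Dt)), with n_e·A the pore (flow) area.
Plume center vt = 1.22 × 85.8 = 104.676 m, so the well at 102 m is 2.676 m upgradient of the peak.
√(4πDt) = 4.478 m, giving peak height M/(n_e·A·√(4πDt)) = 6.55/(0.41 × 313 × 4.478) = 0.01140 kg/m³.
(x−vt)²/(4Dt) = (-2.676)²/(4 × 0.0186 × 85.8) = 1.122; exp(−1.122) = 0.3256.
C = 0.01140 × 0.3256 = 0.00371 kg/m³.

0.00371 kg/m³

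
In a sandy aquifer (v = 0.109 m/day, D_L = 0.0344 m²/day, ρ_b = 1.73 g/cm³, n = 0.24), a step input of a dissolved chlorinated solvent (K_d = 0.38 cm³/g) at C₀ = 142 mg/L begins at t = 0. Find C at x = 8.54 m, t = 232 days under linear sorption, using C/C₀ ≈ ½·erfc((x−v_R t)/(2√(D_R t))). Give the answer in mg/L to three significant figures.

27.7 mg/L

Retardation factor R = 1 + ρ_b·K_d/n = 1 + 1.73 × 0.38/0.24 = 3.739.
Sorption retards both mechanisms: v_R = v/R = 0.02915 m/day, D_R = D/R = 0.009200 m²/day.
v_R·t = 0.02915 × 232 = 6.7628 m; 2√(D_R t) = 2.922 m; argument = (8.54 − 6.7628)/2.922 = 0.6082.
C = C₀ × ½·erfc(0.6082) = 142 × 0.1949 = 27.7 mg/L.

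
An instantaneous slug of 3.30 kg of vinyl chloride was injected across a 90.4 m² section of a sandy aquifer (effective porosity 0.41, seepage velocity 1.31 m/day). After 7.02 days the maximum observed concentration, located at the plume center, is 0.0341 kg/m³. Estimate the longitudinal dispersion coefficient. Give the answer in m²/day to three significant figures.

0.0773 m²/day

At the plume center C_max = M/(n_e·A·√(4πDt)), so D = M²/(4πt·(n_e·A·C_max)²).
n_e·A·C_max = 0.41 × 90.4 × 0.0341 = 1.264 kg/m.
D = 3.30²/(4π × 7.02 × 1.264²) = 0.0773 m²/day.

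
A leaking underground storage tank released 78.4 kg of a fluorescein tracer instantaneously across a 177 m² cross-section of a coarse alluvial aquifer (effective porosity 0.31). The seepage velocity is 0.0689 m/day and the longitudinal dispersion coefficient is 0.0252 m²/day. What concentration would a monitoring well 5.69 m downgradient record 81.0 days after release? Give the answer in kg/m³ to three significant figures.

For an instantaneous plane source, C(x,t) = M/(n_e·A·√(4πDt)) · exp(−(x−vt)²/(4Dt)), with n_e·A the pore (flow) area.
Plume center vt = 0.0689 × 81.0 = 5.5809 m, so the well at 5.69 m is 0.1091 m downgradient of the peak.
√(4πDt) = 5.065 m, giving peak height M/(n_e·A·√(4πDt)) = 78.4/(0.31 × 177 × 5.065) = 0.2821 kg/m³.
(x−vt)²/(4Dt) = (0.1091)²/(4 × 0.0252 × 81.0) = 0.001458; exp(−0.001458) = 0.9985.
C = 0.2821 × 0.9985 = 0.282 kg/m³.

0.282 kg/m³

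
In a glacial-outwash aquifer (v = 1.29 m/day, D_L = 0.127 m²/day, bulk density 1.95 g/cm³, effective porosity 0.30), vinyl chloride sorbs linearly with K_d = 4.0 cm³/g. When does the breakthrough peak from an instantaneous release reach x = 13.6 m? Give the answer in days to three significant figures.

Retardation factor R = 1 + ρ_b·K_d/n = 1 + 1.95 × 4.0/0.30 = 27.00.
Sorption retards both mechanisms: v_R = v/R = 0.04778 m/day, D_R = D/R = 0.004704 m²/day.
Peak time from v_R²t² + 2D_R t − x² = 0: t = (√(D_R² + v_R²x²) − D_R)/v_R².
√(D_R² + v_R²x²) = √(0.004704² + 0.04778² × 13.6²) = 0.6498; v_R² = 0.002283.
t = (0.6498 − 0.004704)/0.002283 = 283 days.

283 days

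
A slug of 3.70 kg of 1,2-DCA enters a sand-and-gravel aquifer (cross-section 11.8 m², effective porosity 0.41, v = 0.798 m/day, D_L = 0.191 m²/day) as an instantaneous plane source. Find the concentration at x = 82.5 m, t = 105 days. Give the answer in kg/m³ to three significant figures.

For an instantaneous plane source, C(x,t) = M/(n_e·A·√(4πDt)) · exp(−(x−vt)²/(4Dt)), with n_e·A the pore (flow) area.
Plume center vt = 0.798 × 105 = 83.79 m, so the well at 82.5 m is 1.29 m upgradient of the peak.
√(4πDt) = 15.88 m, giving peak height M/(n_e·A·√(4πDt)) = 3.70/(0.41 × 11.8 × 15.88) = 0.04816 kg/m³.
(x−vt)²/(4Dt) = (-1.29)²/(4 × 0.191 × 105) = 0.02074; exp(−0.02074) = 0.9795.
C = 0.04816 × 0.9795 = 0.0472 kg/m³.

0.0472 kg/m³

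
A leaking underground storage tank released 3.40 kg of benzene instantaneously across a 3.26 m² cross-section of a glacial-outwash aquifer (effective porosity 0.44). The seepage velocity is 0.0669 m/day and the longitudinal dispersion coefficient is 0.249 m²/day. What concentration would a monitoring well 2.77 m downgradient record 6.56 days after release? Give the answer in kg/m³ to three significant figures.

0.228 kg/m³

For an instantaneous plane source, C(x,t) = M/(n_e·A·√(4πDt)) · exp(−(x−vt)²/(4Dt)), with n_e·A the pore (flow) area.
Plume center vt = 0.0669 × 6.56 = 0.438864 m, so the well at 2.77 m is 2.331136 m downgradient of the peak.
√(4πDt) = 4.531 m, giving peak height M/(n_e·A·√(4πDt)) = 3.40/(0.44 × 3.26 × 4.531) = 0.5231 kg/m³.
(x−vt)²/(4Dt) = (2.331136)²/(4 × 0.249 × 6.56) = 0.8317; exp(−0.8317) = 0.4353.
C = 0.5231 × 0.4353 = 0.228 kg/m³.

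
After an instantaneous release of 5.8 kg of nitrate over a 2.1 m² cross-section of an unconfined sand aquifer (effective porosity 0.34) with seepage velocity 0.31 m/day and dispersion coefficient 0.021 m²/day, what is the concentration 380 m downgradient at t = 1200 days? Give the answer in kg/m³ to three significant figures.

For an instantaneous plane source, C(x,t) = M/(n_e·A·√(4πDt)) · exp(−(x−vt)²/(4Dt)), with n_e·A the pore (flow) area.
Plume center vt = 0.31 × 1200 = 372 m, so the well at 380 m is 8 m downgradient of the peak.
√(4πDt) = 17.80 m, giving peak height M/(n_e·A·√(4πDt)) = 5.8/(0.34 × 2.1 × 17.80) = 0.4564 kg/m³.
(x−vt)²/(4Dt) = (8)²/(4 × 0.021 × 1200) = 0.6349; exp(−0.6349) = 0.5300.
C = 0.4564 × 0.5300 = 0.242 kg/m³.

0.242 kg/m³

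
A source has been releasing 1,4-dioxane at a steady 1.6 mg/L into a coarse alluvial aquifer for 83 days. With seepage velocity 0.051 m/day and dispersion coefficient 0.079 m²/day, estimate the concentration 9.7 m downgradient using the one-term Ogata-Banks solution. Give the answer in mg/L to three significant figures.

For a continuous step input, C/C₀ ≈ ½·erfc((x−vt)/(2√(Dt))).
vt = 0.051 × 83 = 4.233 m and 2√(Dt) = 2√(0.079 × 83) = 5.121 m.
Argument (x−vt)/(2√(Dt)) = (9.7 − 4.233)/5.121 = 1.068; ½·erfc(1.068) = 0.06547.
C = 1.6 × 0.06547 = 0.105 mg/L.

0.105 mg/L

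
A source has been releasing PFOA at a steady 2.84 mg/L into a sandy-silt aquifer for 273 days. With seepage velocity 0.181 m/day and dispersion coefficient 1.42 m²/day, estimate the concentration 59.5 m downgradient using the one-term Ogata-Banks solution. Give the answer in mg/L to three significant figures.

1.02 mg/L

For a continuous step input, C/C₀ ≈ ½·erfc((x−vt)/(2√(Dt))).
vt = 0.181 × 273 = 49.413 m and 2√(Dt) = 2√(1.42 × 273) = 39.38 m.
Argument (x−vt)/(2√(Dt)) = (59.5 − 49.413)/39.38 = 0.2561; ½·erfc(0.2561) = 0.3586.
C = 2.84 × 0.3586 = 1.02 mg/L.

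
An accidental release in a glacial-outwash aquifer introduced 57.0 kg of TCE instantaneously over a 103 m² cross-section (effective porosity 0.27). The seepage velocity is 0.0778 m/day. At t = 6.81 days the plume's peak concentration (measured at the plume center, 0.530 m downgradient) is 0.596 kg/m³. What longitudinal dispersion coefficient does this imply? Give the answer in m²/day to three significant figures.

0.138 m²/day

At the plume center C_max = M/(n_e·A·√(4πDt)), so D = M²/(4πt·(n_e·A·C_max)²).
n_e·A·C_max = 0.27 × 103 × 0.596 = 16.57 kg/m.
D = 57.0²/(4π × 6.81 × 16.57²) = 0.138 m²/day.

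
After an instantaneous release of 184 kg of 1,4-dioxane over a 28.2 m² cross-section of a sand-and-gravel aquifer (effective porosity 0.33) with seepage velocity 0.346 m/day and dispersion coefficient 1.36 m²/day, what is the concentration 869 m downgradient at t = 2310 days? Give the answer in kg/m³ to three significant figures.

0.0676 kg/m³

For an instantaneous plane source, C(x,t) = M/(n_e·A·√(4πDt)) · exp(−(x−vt)²/(4Dt)), with n_e·A the pore (flow) area.
Plume center vt = 0.346 × 2310 = 799.26 m, so the well at 869 m is 69.74 m downgradient of the peak.
√(4πDt) = 198.7 m, giving peak height M/(n_e·A·√(4πDt)) = 184/(0.33 × 28.2 × 198.7) = 0.09951 kg/m³.
(x−vt)²/(4Dt) = (69.74)²/(4 × 1.36 × 2310) = 0.3870; exp(−0.3870) = 0.6791.
C = 0.09951 × 0.6791 = 0.0676 kg/m³.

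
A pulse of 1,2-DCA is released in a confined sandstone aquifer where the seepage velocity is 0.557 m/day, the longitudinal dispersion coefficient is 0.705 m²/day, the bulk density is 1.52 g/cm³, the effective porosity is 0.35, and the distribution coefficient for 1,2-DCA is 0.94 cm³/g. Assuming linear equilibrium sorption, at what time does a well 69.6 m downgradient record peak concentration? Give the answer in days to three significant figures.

624 days

Retardation factor R = 1 + ρ_b·K_d/n = 1 + 1.52 × 0.94/0.35 = 5.082.
Sorption retards both mechanisms: v_R = v/R = 0.1096 m/day, D_R = D/R = 0.1387 m²/day.
Peak time from v_R²t² + 2D_R t − x² = 0: t = (√(D_R² + v_R²x²) − D_R)/v_R².
√(D_R² + v_R²x²) = √(0.1387² + 0.1096² × 69.6²) = 7.629; v_R² = 0.01201.
t = (7.629 − 0.1387)/0.01201 = 624 days.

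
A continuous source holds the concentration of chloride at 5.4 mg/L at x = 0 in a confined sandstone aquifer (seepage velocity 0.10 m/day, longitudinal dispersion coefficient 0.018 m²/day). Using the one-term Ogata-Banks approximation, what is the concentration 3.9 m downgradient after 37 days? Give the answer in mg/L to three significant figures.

2.33 mg/L

For a continuous step input, C/C₀ ≈ ½·erfc((x−vt)/(2√(Dt))).
vt = 0.10 × 37 = 3.7 m and 2√(Dt) = 2√(0.018 × 37) = 1.632 m.
Argument (x−vt)/(2√(Dt)) = (3.9 − 3.7)/1.632 = 0.1225; ½·erfc(0.1225) = 0.4312.
C = 5.4 × 0.4312 = 2.33 mg/L.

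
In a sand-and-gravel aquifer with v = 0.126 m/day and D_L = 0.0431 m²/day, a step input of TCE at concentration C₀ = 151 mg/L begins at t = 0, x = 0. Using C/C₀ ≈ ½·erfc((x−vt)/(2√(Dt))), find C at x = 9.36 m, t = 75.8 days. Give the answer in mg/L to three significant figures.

For a continuous step input, C/C₀ ≈ ½·erfc((x−vt)/(2√(Dt))).
vt = 0.126 × 75.8 = 9.5508 m and 2√(Dt) = 2√(0.0431 × 75.8) = 3.615 m.
Argument (x−vt)/(2√(Dt)) = (9.36 − 9.5508)/3.615 = -0.05278; ½·erfc(-0.05278) = 0.5298.
C = 151 × 0.5298 = 80.0 mg/L.

80.0 mg/L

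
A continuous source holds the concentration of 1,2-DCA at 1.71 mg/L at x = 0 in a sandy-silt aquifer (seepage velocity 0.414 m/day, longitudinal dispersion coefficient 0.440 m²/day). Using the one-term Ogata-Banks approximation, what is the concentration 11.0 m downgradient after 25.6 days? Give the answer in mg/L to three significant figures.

For a continuous step input, C/C₀ ≈ ½·erfc((x−vt)/(2√(Dt))).
vt = 0.414 × 25.6 = 10.5984 m and 2√(Dt) = 2√(0.440 × 25.6) = 6.712 m.
Argument (x−vt)/(2√(Dt)) = (11.0 − 10.5984)/6.712 = 0.05983; ½·erfc(0.05983) = 0.4663.
C = 1.71 × 0.4663 = 0.797 mg/L.

0.797 mg/L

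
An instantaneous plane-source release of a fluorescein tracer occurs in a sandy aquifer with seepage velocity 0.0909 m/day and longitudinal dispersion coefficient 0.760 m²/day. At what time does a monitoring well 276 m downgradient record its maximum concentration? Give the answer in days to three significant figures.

For the 1D instantaneous-source solution, setting ∂C/∂t = 0 at fixed x gives v²t² + 2Dt − x² = 0, so t = (√(D² + v²x²) − D)/v².
√(D² + v²x²) = √(0.760² + 0.0909² × 276²) = 25.10; v² = 0.00826281.
t = (25.10 − 0.760)/0.00826281 = 2950 days (vs. the pure-advection estimate x/v = 3040 d).

2950 days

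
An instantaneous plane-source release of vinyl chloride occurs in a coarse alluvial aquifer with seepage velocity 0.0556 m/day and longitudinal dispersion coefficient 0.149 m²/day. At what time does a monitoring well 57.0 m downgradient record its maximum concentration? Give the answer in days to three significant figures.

978 days

For the 1D instantaneous-source solution, setting ∂C/∂t = 0 at fixed x gives v²t² + 2Dt − x² = 0, so t = (√(D² + v²x²) − D)/v².
√(D² + v²x²) = √(0.149² + 0.0556² × 57.0²) = 3.173; v² = 0.00309136.
t = (3.173 − 0.149)/0.00309136 = 978 days (vs. the pure-advection estimate x/v = 1030 d).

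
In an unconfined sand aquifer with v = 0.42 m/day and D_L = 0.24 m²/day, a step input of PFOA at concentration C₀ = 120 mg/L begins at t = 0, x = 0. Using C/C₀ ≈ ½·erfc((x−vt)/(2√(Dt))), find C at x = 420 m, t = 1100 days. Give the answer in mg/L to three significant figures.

116 mg/L

For a continuous step input, C/C₀ ≈ ½·erfc((x−vt)/(2√(Dt))).
vt = 0.42 × 1100 = 462 m and 2√(Dt) = 2√(0.24 × 1100) = 32.50 m.
Argument (x−vt)/(2√(Dt)) = (420 − 462)/32.50 = -1.292; ½·erfc(-1.292) = 0.9662.
C = 120 × 0.9662 = 116 mg/L.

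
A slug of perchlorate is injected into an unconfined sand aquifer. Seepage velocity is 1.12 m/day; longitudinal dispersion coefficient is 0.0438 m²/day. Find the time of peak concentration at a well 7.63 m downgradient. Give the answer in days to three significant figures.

6.78 days

For the 1D instantaneous-source solution, setting ∂C/∂t = 0 at fixed x gives v²t² + 2Dt − x² = 0, so t = (√(D² + v²x²) − D)/v².
√(D² + v²x²) = √(0.0438² + 1.12² × 7.63²) = 8.546; v² = 1.2544.
t = (8.546 − 0.0438)/1.2544 = 6.78 days (vs. the pure-advection estimate x/v = 6.81 d).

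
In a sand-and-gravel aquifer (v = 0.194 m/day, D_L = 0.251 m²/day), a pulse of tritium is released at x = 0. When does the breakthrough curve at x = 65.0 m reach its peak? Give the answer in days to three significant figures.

328 days

For the 1D instantaneous-source solution, setting ∂C/∂t = 0 at fixed x gives v²t² + 2Dt − x² = 0, so t = (√(D² + v²x²) − D)/v².
√(D² + v²x²) = √(0.251² + 0.194² × 65.0²) = 12.61; v² = 0.037636.
t = (12.61 − 0.251)/0.037636 = 328 days (vs. the pure-advection estimate x/v = 335 d).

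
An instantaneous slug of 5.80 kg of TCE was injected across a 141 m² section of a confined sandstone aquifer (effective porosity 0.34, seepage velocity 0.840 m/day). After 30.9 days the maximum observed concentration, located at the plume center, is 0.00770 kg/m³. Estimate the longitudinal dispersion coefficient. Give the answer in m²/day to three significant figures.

At the plume center C_max = M/(n_e·A·√(4πDt)), so D = M²/(4πt·(n_e·A·C_max)²).
n_e·A·C_max = 0.34 × 141 × 0.00770 = 0.3691 kg/m.
D = 5.80²/(4π × 30.9 × 0.3691²) = 0.636 m²/day.

0.636 m²/day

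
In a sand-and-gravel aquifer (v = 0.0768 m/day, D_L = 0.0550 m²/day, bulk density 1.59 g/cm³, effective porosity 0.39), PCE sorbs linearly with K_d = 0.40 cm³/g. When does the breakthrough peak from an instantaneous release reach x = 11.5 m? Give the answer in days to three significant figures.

Retardation factor R = 1 + ρ_b·K_d/n = 1 + 1.59 × 0.40/0.39 = 2.631.
Sorption retards both mechanisms: v_R = v/R = 0.02919 m/day, D_R = D/R = 0.02090 m²/day.
Peak time from v_R²t² + 2D_R t − x² = 0: t = (√(D_R² + v_R²x²) − D_R)/v_R².
√(D_R² + v_R²x²) = √(0.02090² + 0.02919² × 11.5²) = 0.3363; v_R² = 0.0008521.
t = (0.3363 − 0.02090)/0.0008521 = 370 days.

370 days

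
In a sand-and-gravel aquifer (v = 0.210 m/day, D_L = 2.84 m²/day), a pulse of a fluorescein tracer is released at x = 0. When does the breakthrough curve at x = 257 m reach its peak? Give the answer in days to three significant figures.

1160 days

For the 1D instantaneous-source solution, setting ∂C/∂t = 0 at fixed x gives v²t² + 2Dt − x² = 0, so t = (√(D² + v²x²) − D)/v².
√(D² + v²x²) = √(2.84² + 0.210² × 257²) = 54.04; v² = 0.0441.
t = (54.04 − 2.84)/0.0441 = 1160 days (vs. the pure-advection estimate x/v = 1220 d).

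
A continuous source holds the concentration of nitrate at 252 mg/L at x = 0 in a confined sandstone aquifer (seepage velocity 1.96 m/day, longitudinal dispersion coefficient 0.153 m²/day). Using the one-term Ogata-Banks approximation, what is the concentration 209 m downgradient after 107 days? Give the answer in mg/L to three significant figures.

139 mg/L

For a continuous step input, C/C₀ ≈ ½·erfc((x−vt)/(2√(Dt))).
vt = 1.96 × 107 = 209.72 m and 2√(Dt) = 2√(0.153 × 107) = 8.092 m.
Argument (x−vt)/(2√(Dt)) = (209 − 209.72)/8.092 = -0.08898; ½·erfc(-0.08898) = 0.5501.
C = 252 × 0.5501 = 139 mg/L.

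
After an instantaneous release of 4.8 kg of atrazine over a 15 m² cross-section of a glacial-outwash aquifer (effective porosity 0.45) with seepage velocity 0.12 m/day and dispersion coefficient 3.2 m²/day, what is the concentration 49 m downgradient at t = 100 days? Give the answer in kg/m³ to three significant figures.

For an instantaneous plane source, C(x,t) = M/(n_e·A·√(4πDt)) · exp(−(x−vt)²/(4Dt)), with n_e·A the pore (flow) area.
Plume center vt = 0.12 × 100 = 12 m, so the well at 49 m is 37 m downgradient of the peak.
√(4πDt) = 63.41 m, giving peak height M/(n_e·A·√(4πDt)) = 4.8/(0.45 × 15 × 63.41) = 0.01121 kg/m³.
(x−vt)²/(4Dt) = (37)²/(4 × 3.2 × 100) = 1.070; exp(−1.070) = 0.3430.
C = 0.01121 × 0.3430 = 0.00385 kg/m³.

0.00385 kg/m³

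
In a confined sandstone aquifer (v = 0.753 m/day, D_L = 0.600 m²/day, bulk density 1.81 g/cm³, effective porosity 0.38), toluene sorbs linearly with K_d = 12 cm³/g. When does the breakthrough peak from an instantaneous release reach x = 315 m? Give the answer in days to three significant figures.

24300 days

Retardation factor R = 1 + ρ_b·K_d/n = 1 + 1.81 × 12/0.38 = 58.16.
Sorption retards both mechanisms: v_R = v/R = 0.01295 m/day, D_R = D/R = 0.01032 m²/day.
Peak time from v_R²t² + 2D_R t − x² = 0: t = (√(D_R² + v_R²x²) − D_R)/v_R².
√(D_R² + v_R²x²) = √(0.01032² + 0.01295² × 315²) = 4.079; v_R² = 0.0001677.
t = (4.079 − 0.01032)/0.0001677 = 24300 days.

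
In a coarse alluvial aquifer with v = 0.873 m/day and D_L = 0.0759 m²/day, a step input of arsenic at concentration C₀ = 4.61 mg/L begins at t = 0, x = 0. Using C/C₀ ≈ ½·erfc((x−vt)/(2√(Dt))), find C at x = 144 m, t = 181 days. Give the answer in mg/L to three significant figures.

For a continuous step input, C/C₀ ≈ ½·erfc((x−vt)/(2√(Dt))).
vt = 0.873 × 181 = 158.013 m and 2√(Dt) = 2√(0.0759 × 181) = 7.413 m.
Argument (x−vt)/(2√(Dt)) = (144 − 158.013)/7.413 = -1.890; ½·erfc(-1.890) = 0.9962.
C = 4.61 × 0.9962 = 4.59 mg/L.

4.59 mg/L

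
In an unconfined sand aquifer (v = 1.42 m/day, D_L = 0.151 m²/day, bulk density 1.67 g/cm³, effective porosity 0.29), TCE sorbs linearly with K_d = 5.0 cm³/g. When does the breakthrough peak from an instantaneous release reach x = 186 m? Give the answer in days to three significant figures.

Retardation factor R = 1 + ρ_b·K_d/n = 1 + 1.67 × 5.0/0.29 = 29.79.
Sorption retards both mechanisms: v_R = v/R = 0.04767 m/day, D_R = D/R = 0.005069 m²/day.
Peak time from v_R²t² + 2D_R t − x² = 0: t = (√(D_R² + v_R²x²) − D_R)/v_R².
√(D_R² + v_R²x²) = √(0.005069² + 0.04767² × 186²) = 8.867; v_R² = 0.002272.
t = (8.867 − 0.005069)/0.002272 = 3900 days.

3900 days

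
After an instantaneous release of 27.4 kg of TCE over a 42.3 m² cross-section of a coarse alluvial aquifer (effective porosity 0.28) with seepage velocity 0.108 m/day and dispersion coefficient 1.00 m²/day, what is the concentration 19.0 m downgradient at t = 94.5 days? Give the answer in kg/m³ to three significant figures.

0.0547 kg/m³

For an instantaneous plane source, C(x,t) = M/(n_e·A·√(4πDt)) · exp(−(x−vt)²/(4Dt)), with n_e·A the pore (flow) area.
Plume center vt = 0.108 × 94.5 = 10.206 m, so the well at 19.0 m is 8.794 m downgradient of the peak.
√(4πDt) = 34.46 m, giving peak height M/(n_e·A·√(4πDt)) = 27.4/(0.28 × 42.3 × 34.46) = 0.06713 kg/m³.
(x−vt)²/(4Dt) = (8.794)²/(4 × 1.00 × 94.5) = 0.2046; exp(−0.2046) = 0.8150.
C = 0.06713 × 0.8150 = 0.0547 kg/m³.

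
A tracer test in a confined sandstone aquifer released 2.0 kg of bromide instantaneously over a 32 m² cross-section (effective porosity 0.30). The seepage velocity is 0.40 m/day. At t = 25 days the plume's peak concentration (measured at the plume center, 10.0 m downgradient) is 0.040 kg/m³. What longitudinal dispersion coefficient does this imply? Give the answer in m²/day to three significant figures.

At the plume center C_max = M/(n_e·A·√(4πDt)), so D = M²/(4πt·(n_e·A·C_max)²).
n_e·A·C_max = 0.30 × 32 × 0.040 = 0.3840 kg/m.
D = 2.0²/(4π × 25 × 0.3840²) = 0.0863 m²/day.

0.0863 m²/day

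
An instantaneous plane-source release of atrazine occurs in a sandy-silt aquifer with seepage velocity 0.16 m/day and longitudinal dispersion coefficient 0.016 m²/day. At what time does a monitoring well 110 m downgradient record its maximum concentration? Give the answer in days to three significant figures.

687 days

For the 1D instantaneous-source solution, setting ∂C/∂t = 0 at fixed x gives v²t² + 2Dt − x² = 0, so t = (√(D² + v²x²) − D)/v².
√(D² + v²x²) = √(0.016² + 0.16² × 110²) = 17.60; v² = 0.0256.
t = (17.60 − 0.016)/0.0256 = 687 days (vs. the pure-advection estimate x/v = 688 d).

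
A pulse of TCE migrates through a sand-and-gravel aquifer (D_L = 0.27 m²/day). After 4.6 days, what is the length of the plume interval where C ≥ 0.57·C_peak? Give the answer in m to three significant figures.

The plume is Gaussian with σ = √(2Dt) = √(2 × 0.27 × 4.6) = 1.576 m.
C/C_peak = exp(−Δx²/(2σ²)) = 0.57 ⇒ Δx = σ·√(−2 ln 0.57) = 1.576 × 1.060 = 1.671 m.
Width = 2Δx = 3.34 m.

3.34 m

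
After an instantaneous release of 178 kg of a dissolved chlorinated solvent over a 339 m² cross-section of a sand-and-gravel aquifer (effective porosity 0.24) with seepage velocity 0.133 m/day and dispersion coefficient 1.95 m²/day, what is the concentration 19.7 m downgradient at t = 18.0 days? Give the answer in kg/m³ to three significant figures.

For an instantaneous plane source, C(x,t) = M/(n_e·A·√(4πDt)) · exp(−(x−vt)²/(4Dt)), with n_e·A the pore (flow) area.
Plume center vt = 0.133 × 18.0 = 2.394 m, so the well at 19.7 m is 17.306 m downgradient of the peak.
√(4πDt) = 21.00 m, giving peak height M/(n_e·A·√(4πDt)) = 178/(0.24 × 339 × 21.00) = 0.1042 kg/m³.
(x−vt)²/(4Dt) = (17.306)²/(4 × 1.95 × 18.0) = 2.133; exp(−2.133) = 0.1185.
C = 0.1042 × 0.1185 = 0.0123 kg/m³.

0.0123 kg/m³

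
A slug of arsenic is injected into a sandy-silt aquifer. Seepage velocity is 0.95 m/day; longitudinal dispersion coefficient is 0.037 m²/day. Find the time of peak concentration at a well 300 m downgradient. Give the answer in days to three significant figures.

316 days

For the 1D instantaneous-source solution, setting ∂C/∂t = 0 at fixed x gives v²t² + 2Dt − x² = 0, so t = (√(D² + v²x²) − D)/v².
√(D² + v²x²) = √(0.037² + 0.95² × 300²) = 285.0; v² = 0.9025.
t = (285.0 − 0.037)/0.9025 = 316 days (vs. the pure-advection estimate x/v = 316 d).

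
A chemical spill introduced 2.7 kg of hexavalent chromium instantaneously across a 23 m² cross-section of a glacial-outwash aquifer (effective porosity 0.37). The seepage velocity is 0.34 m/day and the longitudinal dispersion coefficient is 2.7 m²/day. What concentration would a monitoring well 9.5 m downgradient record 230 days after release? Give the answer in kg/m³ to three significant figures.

For an instantaneous plane source, C(x,t) = M/(n_e·A·√(4πDt)) · exp(−(x−vt)²/(4Dt)), with n_e·A the pore (flow) area.
Plume center vt = 0.34 × 230 = 78.2 m, so the well at 9.5 m is 68.7 m upgradient of the peak.
√(4πDt) = 88.34 m, giving peak height M/(n_e·A·√(4πDt)) = 2.7/(0.37 × 23 × 88.34) = 0.003592 kg/m³.
(x−vt)²/(4Dt) = (-68.7)²/(4 × 2.7 × 230) = 1.900; exp(−1.900) = 0.1496.
C = 0.003592 × 0.1496 = 0.000537 kg/m³.

0.000537 kg/m³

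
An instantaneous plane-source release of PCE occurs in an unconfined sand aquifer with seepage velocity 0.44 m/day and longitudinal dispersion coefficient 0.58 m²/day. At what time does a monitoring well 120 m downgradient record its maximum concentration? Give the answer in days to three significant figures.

270 days

For the 1D instantaneous-source solution, setting ∂C/∂t = 0 at fixed x gives v²t² + 2Dt − x² = 0, so t = (√(D² + v²x²) − D)/v².
√(D² + v²x²) = √(0.58² + 0.44² × 120²) = 52.80; v² = 0.1936.
t = (52.80 − 0.58)/0.1936 = 270 days (vs. the pure-advection estimate x/v = 273 d).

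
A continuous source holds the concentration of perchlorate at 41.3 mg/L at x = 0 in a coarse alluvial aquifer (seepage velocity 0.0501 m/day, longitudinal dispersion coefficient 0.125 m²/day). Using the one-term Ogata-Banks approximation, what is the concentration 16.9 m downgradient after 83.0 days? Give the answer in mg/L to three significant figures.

For a continuous step input, C/C₀ ≈ ½·erfc((x−vt)/(2√(Dt))).
vt = 0.0501 × 83.0 = 4.1583 m and 2√(Dt) = 2√(0.125 × 83.0) = 6.442 m.
Argument (x−vt)/(2√(Dt)) = (16.9 − 4.1583)/6.442 = 1.978; ½·erfc(1.978) = 0.002576.
C = 41.3 × 0.002576 = 0.106 mg/L.

0.106 mg/L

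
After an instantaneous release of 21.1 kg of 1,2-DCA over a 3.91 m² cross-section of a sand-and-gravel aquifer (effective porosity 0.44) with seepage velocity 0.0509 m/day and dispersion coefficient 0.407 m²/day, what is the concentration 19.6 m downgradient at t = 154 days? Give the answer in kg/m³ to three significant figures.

For an instantaneous plane source, C(x,t) = M/(n_e·A·√(4πDt)) · exp(−(x−vt)²/(4Dt)), with n_e·A the pore (flow) area.
Plume center vt = 0.0509 × 154 = 7.8386 m, so the well at 19.6 m is 11.7614 m downgradient of the peak.
√(4πDt) = 28.06 m, giving peak height M/(n_e·A·√(4πDt)) = 21.1/(0.44 × 3.91 × 28.06) = 0.4371 kg/m³.
(x−vt)²/(4Dt) = (11.7614)²/(4 × 0.407 × 154) = 0.5518; exp(−0.5518) = 0.5759.
C = 0.4371 × 0.5759 = 0.252 kg/m³.

0.252 kg/m³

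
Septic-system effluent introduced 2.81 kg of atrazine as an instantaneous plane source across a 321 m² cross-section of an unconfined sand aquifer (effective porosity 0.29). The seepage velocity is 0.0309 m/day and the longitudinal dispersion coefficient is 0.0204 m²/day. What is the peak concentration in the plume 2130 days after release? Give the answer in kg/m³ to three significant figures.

0.00129 kg/m³

The peak of an instantaneous 1D plume sits at x = vt; there the Gaussian factor is 1 and C_max = M/(n_e·A·√(4πDt)), where n_e·A is the pore area the mass is dissolved in.
√(4πDt) = √(4π × 0.0204 × 2130) = 23.37 m, so C_max = 2.81/(0.29 × 321 × 23.37) = 0.00129 kg/m³.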